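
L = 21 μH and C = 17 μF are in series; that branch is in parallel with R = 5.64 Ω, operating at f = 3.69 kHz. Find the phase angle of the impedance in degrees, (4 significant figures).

ω = 2πf = 23180 rad/s
X_L = ωL = 0.4869 Ω
X_C = 1/(ωC) = 2.537 Ω
Branch 1: Z₁ = R = 5.640 Ω
Branch 2 (series LC): Z₂ = j(X_L − X_C) = −j2.050 Ω
Parallel: Z = Z₁Z₂/(Z₁+Z₂), |Z| = 1.927 Ω, ∠Z = -70.02°

-70.02°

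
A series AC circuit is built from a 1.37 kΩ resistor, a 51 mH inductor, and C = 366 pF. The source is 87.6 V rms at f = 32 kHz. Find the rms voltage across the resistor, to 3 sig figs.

ω = 2πf = 201100 rad/s
X_L = ωL = 10300 Ω
X_C = 1/(ωC) = 13600 Ω
Net reactance X = X_L − X_C = -3330 Ω
Z = 1370 − j3330 Ω
|Z| = √(1370² + 3330²) = 3610 Ω
I = V/|Z| = 24.3 mA
V_R = I·|Z_R| = 0.0243 × 1370 = 33.3 V

33.3 V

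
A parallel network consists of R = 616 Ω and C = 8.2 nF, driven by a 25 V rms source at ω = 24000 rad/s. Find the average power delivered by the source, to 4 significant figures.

X_C = 1/(ωC) = 5081 Ω
Parallel: admittances add. Y = 1/R + jωC
Y = (0.001623 + j0.0001968) S
|Y| = 0.001635 S → |Z| = 1/|Y| = 611.5 Ω, ∠Z = −∠Y = -6.912°
I = V/|Z| = 40.88 mA
P = VI cos φ = 25 × 0.04088 × cos(-6.912°) = 1.015 W

1.015 W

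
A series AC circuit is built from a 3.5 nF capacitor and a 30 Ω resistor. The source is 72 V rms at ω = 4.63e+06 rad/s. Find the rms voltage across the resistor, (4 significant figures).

31.48 V

X_C = 1/(ωC) = 61.71 Ω
Z = 30.00 − j61.71 Ω
|Z| = √(30.00² + 61.71²) = 68.62 Ω
I = V/|Z| = 1.049 A
V_R = I·|Z_R| = 1.049 × 30.00 = 31.48 V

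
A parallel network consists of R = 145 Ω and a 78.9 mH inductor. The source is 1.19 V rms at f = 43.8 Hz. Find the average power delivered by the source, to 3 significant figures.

ω = 2πf = 275.2 rad/s
X_L = ωL = 21.7 Ω
Parallel: admittances add. Y = 1/R + 1/(jωL)
Y = (0.00690 − j0.0461) S
|Y| = 0.0466 S → |Z| = 1/|Y| = 21.5 Ω, ∠Z = −∠Y = 81.5°
I = V/|Z| = 55.4 mA
P = VI cos φ = 1.19 × 0.0554 × cos(81.5°) = 9.77 mW

9.77 mW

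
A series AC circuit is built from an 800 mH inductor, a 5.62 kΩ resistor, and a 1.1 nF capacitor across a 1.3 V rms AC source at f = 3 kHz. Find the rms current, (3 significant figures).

38.7 μA

ω = 2πf = 18850 rad/s
X_L = ωL = 15100 Ω
X_C = 1/(ωC) = 48200 Ω
Net reactance X = X_L − X_C = -33100 Ω
Z = 5620 − j33100 Ω
|Z| = √(5620² + 33100²) = 33600 Ω
I = V/|Z| = 1.3/33600 = 38.7 μA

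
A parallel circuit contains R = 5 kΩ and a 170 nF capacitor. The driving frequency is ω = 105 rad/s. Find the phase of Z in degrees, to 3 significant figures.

X_C = 1/(ωC) = 56000 Ω
Parallel: admittances add. Y = 1/R + jωC
Y = (0.000200 + j1.79e-05) S
|Y| = 0.000201 S → |Z| = 1/|Y| = 4980 Ω, ∠Z = −∠Y = -5.10°

-5.10°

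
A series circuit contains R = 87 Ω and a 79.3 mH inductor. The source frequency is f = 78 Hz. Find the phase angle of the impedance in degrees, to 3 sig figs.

ω = 2πf = 490.1 rad/s
X_L = ωL = 38.9 Ω
Z = 87.0 + j38.9 Ω
|Z| = √(87.0² + 38.9²) = 95.3 Ω
∠Z = arctan(38.9/87.0) = 24.1°

24.1°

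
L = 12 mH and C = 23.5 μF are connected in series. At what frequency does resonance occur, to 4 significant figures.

299.7 Hz

ω₀ = 1/√(LC) = 1/√(0.012 × 2.35e-05) = 1883 rad/s
f₀ = ω₀/(2π) = 299.7 Hz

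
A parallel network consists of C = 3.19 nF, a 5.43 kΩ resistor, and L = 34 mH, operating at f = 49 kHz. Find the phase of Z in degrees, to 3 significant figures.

ω = 2πf = 307900 rad/s
X_L = ωL = 10500 Ω
X_C = 1/(ωC) = 1020 Ω
Parallel: admittances add. Y = 1/R + 1/(jωL) + jωC
Y = (0.000184 + j0.000887) S
|Y| = 0.000906 S → |Z| = 1/|Y| = 1100 Ω, ∠Z = −∠Y = -78.3°

-78.3°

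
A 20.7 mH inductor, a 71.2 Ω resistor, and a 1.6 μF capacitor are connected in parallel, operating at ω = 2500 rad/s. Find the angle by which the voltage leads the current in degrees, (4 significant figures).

47.49°

X_L = ωL = 51.75 Ω
X_C = 1/(ωC) = 250.0 Ω
Parallel: admittances add. Y = 1/R + 1/(jωL) + jωC
Y = (0.01404 − j0.01532) S
|Y| = 0.02079 S → |Z| = 1/|Y| = 48.11 Ω, ∠Z = −∠Y = 47.49°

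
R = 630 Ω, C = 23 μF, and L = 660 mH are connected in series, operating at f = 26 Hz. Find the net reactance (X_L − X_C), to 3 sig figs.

-158 Ω

ω = 2πf = 163.4 rad/s
X_L = ωL = 108 Ω
X_C = 1/(ωC) = 266 Ω
X = 108 − 266 = -158 Ω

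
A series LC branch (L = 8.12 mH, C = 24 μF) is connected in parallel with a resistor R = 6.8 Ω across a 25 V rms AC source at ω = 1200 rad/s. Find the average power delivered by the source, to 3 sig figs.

X_L = ωL = 9.74 Ω
X_C = 1/(ωC) = 34.7 Ω
Branch 1: Z₁ = R = 6.80 Ω
Branch 2 (series LC): Z₂ = j(X_L − X_C) = −j25.0 Ω
Parallel: Z = Z₁Z₂/(Z₁+Z₂), |Z| = 6.56 Ω, ∠Z = -15.2°
I = V/|Z| = 3.81 A
P = VI cos φ = 25 × 3.81 × cos(-15.2°) = 91.9 W

91.9 W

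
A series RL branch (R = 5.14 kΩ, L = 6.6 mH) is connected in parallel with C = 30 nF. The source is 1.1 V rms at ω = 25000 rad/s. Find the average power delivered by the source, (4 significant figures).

X_L = ωL = 165.0 Ω
X_C = 1/(ωC) = 1333 Ω
Branch 1 (R+jX_L): Z₁ = 5140 + j165.0 Ω, |Z₁| = 5143 Ω
Branch 2 (−jX_C): Z₂ = −j1333 Ω
Parallel: Z = Z₁Z₂/(Z₁+Z₂), |Z| = 1301 Ω, ∠Z = -75.36°
I = V/|Z| = 845.6 μA
P = VI cos φ = 1.1 × 0.0008456 × cos(-75.36°) = 235.2 μW

235.2 μW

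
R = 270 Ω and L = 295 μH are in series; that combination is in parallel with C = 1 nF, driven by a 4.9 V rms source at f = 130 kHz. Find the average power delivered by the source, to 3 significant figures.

49.5 mW

ω = 2πf = 816800 rad/s
X_L = ωL = 241 Ω
X_C = 1/(ωC) = 1220 Ω
Branch 1 (R+jX_L): Z₁ = 270 + j241 Ω, |Z₁| = 362 Ω
Branch 2 (−jX_C): Z₂ = −j1220 Ω
Parallel: Z = Z₁Z₂/(Z₁+Z₂), |Z| = 434 Ω, ∠Z = 26.4°
I = V/|Z| = 11.3 mA
P = VI cos φ = 4.9 × 0.0113 × cos(26.4°) = 49.5 mW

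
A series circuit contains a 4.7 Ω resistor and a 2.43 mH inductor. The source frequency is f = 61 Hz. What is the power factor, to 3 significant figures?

0.981

ω = 2πf = 383.3 rad/s
X_L = ωL = 0.931 Ω
Z = 4.70 + j0.931 Ω
|Z| = √(4.70² + 0.931²) = 4.79 Ω
∠Z = arctan(0.931/4.70) = 11.2°
cos φ = cos(11.2°) = 0.981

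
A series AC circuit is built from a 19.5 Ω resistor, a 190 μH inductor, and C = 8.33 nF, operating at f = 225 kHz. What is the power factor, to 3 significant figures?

ω = 2πf = 1.414e+06 rad/s
X_L = ωL = 269 Ω
X_C = 1/(ωC) = 84.9 Ω
Net reactance X = X_L − X_C = 184 Ω
Z = 19.5 + j184 Ω
|Z| = √(19.5² + 184²) = 185 Ω
∠Z = arctan(184/19.5) = 83.9°
cos φ = cos(83.9°) = 0.106

0.106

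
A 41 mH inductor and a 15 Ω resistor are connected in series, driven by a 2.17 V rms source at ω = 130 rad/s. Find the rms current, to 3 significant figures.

136 mA

X_L = ωL = 5.33 Ω
Z = 15.0 + j5.33 Ω
|Z| = √(15.0² + 5.33²) = 15.9 Ω
I = V/|Z| = 2.17/15.9 = 136 mA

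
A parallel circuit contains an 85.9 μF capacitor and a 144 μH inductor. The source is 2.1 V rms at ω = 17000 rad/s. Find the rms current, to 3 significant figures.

X_L = ωL = 2.45 Ω
X_C = 1/(ωC) = 0.685 Ω
Parallel: admittances add. Y = 1/(jωL) + jωC
Y = (0 + j1.05) S
|Y| = 1.05 S → |Z| = 1/|Y| = 0.951 Ω, ∠Z = −∠Y = -90.0°
I = V/|Z| = 2.1/0.951 = 2.21 A

2.21 A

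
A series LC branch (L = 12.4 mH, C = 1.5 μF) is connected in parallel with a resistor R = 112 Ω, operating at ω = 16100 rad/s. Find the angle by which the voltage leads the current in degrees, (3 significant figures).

X_L = ωL = 200 Ω
X_C = 1/(ωC) = 41.4 Ω
Branch 1: Z₁ = R = 112 Ω
Branch 2 (series LC): Z₂ = j(X_L − X_C) = j158 Ω
Parallel: Z = Z₁Z₂/(Z₁+Z₂), |Z| = 91.4 Ω, ∠Z = 35.3°

35.3°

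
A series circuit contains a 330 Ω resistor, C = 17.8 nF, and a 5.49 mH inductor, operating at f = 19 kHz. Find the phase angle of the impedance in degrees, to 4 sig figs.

ω = 2πf = 119400 rad/s
X_L = ωL = 655.4 Ω
X_C = 1/(ωC) = 470.6 Ω
Net reactance X = X_L − X_C = 184.8 Ω
Z = 330.0 + j184.8 Ω
|Z| = √(330.0² + 184.8²) = 378.2 Ω
∠Z = arctan(184.8/330.0) = 29.25°

29.25°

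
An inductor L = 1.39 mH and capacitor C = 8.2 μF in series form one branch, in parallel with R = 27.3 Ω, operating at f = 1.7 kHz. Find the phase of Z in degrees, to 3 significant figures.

82.8°

ω = 2πf = 10680 rad/s
X_L = ωL = 14.8 Ω
X_C = 1/(ωC) = 11.4 Ω
Branch 1: Z₁ = R = 27.3 Ω
Branch 2 (series LC): Z₂ = j(X_L − X_C) = j3.43 Ω
Parallel: Z = Z₁Z₂/(Z₁+Z₂), |Z| = 3.40 Ω, ∠Z = 82.8°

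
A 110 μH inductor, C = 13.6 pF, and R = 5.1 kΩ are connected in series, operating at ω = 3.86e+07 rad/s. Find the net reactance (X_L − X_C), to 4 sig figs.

X_L = ωL = 4246 Ω
X_C = 1/(ωC) = 1905 Ω
X = 4246 − 1905 = 2341 Ω

2341 Ω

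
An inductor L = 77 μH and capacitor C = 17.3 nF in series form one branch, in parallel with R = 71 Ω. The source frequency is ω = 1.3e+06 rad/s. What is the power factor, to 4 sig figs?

X_L = ωL = 100.1 Ω
X_C = 1/(ωC) = 44.46 Ω
Branch 1: Z₁ = R = 71.00 Ω
Branch 2 (series LC): Z₂ = j(X_L − X_C) = j55.64 Ω
Parallel: Z = Z₁Z₂/(Z₁+Z₂), |Z| = 43.79 Ω, ∠Z = 51.92°
cos φ = cos(51.92°) = 0.6168

0.6168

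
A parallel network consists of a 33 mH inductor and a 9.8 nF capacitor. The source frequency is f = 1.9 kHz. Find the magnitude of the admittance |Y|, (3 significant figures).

ω = 2πf = 11940 rad/s
X_L = ωL = 394 Ω
X_C = 1/(ωC) = 8550 Ω
Parallel: admittances add. Y = 1/(jωL) + jωC
Y = (0 − j0.00242) S
|Y| = 0.00242 S → |Z| = 1/|Y| = 413 Ω, ∠Z = −∠Y = 90.0°

2.42 mS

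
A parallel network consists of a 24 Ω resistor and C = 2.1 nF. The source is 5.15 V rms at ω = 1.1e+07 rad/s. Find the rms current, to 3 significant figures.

X_C = 1/(ωC) = 43.3 Ω
Parallel: admittances add. Y = 1/R + jωC
Y = (0.0417 + j0.0231) S
|Y| = 0.0476 S → |Z| = 1/|Y| = 21.0 Ω, ∠Z = −∠Y = -29.0°
I = V/|Z| = 5.15/21.0 = 245 mA

245 mA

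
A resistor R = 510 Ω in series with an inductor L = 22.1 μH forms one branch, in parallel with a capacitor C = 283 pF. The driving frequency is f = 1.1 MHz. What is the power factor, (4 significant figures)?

0.7856

ω = 2πf = 6.912e+06 rad/s
X_L = ωL = 152.7 Ω
X_C = 1/(ωC) = 511.3 Ω
Branch 1 (R+jX_L): Z₁ = 510.0 + j152.7 Ω, |Z₁| = 532.4 Ω
Branch 2 (−jX_C): Z₂ = −j511.3 Ω
Parallel: Z = Z₁Z₂/(Z₁+Z₂), |Z| = 436.6 Ω, ∠Z = -38.22°
cos φ = cos(-38.22°) = 0.7856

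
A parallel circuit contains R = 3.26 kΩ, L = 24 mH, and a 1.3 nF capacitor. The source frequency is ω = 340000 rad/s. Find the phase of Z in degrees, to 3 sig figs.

-46.2°

X_L = ωL = 8160 Ω
X_C = 1/(ωC) = 2260 Ω
Parallel: admittances add. Y = 1/R + 1/(jωL) + jωC
Y = (0.000307 + j0.000319) S
|Y| = 0.000443 S → |Z| = 1/|Y| = 2260 Ω, ∠Z = −∠Y = -46.2°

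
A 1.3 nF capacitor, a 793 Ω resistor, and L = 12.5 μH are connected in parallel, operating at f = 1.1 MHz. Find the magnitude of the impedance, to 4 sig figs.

ω = 2πf = 6.912e+06 rad/s
X_L = ωL = 86.39 Ω
X_C = 1/(ωC) = 111.3 Ω
Parallel: admittances add. Y = 1/R + 1/(jωL) + jωC
Y = (0.001261 − j0.002590) S
|Y| = 0.002881 S → |Z| = 1/|Y| = 347.1 Ω, ∠Z = −∠Y = 64.04°

347.1 Ω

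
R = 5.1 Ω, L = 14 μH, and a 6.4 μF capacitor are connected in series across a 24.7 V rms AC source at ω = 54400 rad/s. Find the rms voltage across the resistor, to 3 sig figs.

22.8 V

X_L = ωL = 0.762 Ω
X_C = 1/(ωC) = 2.87 Ω
Net reactance X = X_L − X_C = -2.11 Ω
Z = 5.10 − j2.11 Ω
|Z| = √(5.10² + 2.11²) = 5.52 Ω
I = V/|Z| = 4.48 A
V_R = I·|Z_R| = 4.48 × 5.10 = 22.8 V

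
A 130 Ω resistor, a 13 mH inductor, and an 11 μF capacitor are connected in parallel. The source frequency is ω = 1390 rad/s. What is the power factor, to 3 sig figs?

0.189

X_L = ωL = 18.1 Ω
X_C = 1/(ωC) = 65.4 Ω
Parallel: admittances add. Y = 1/R + 1/(jωL) + jωC
Y = (0.00769 − j0.0401) S
|Y| = 0.0408 S → |Z| = 1/|Y| = 24.5 Ω, ∠Z = −∠Y = 79.1°
cos φ = cos(79.1°) = 0.189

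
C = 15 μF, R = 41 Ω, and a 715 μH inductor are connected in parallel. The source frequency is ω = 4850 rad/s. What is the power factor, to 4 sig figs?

X_L = ωL = 3.468 Ω
X_C = 1/(ωC) = 13.75 Ω
Parallel: admittances add. Y = 1/R + 1/(jωL) + jωC
Y = (0.02439 − j0.2156) S
|Y| = 0.2170 S → |Z| = 1/|Y| = 4.608 Ω, ∠Z = −∠Y = 83.55°
cos φ = cos(83.55°) = 0.1124

0.1124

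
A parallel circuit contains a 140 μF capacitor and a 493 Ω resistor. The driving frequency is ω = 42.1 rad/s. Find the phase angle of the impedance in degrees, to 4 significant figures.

X_C = 1/(ωC) = 169.7 Ω
Parallel: admittances add. Y = 1/R + jωC
Y = (0.002028 + j0.005894) S
|Y| = 0.006233 S → |Z| = 1/|Y| = 160.4 Ω, ∠Z = −∠Y = -71.01°

-71.01°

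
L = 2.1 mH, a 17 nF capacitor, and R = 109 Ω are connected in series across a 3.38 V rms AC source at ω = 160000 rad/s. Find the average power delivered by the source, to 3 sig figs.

96.7 mW

X_L = ωL = 336 Ω
X_C = 1/(ωC) = 368 Ω
Net reactance X = X_L − X_C = -31.6 Ω
Z = 109 − j31.6 Ω
|Z| = √(109² + 31.6²) = 114 Ω
∠Z = arctan(-31.6/109) = -16.2°
I = V/|Z| = 29.8 mA
P = VI cos φ = 3.38 × 0.0298 × cos(-16.2°) = 96.7 mW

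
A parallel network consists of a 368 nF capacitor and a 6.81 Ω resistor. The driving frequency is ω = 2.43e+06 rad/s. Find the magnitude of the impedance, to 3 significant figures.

1.10 Ω

X_C = 1/(ωC) = 1.12 Ω
Parallel: admittances add. Y = 1/R + jωC
Y = (0.147 + j0.894) S
|Y| = 0.906 S → |Z| = 1/|Y| = 1.10 Ω, ∠Z = −∠Y = -80.7°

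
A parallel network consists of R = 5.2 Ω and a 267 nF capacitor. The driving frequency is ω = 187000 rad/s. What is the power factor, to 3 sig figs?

0.968

X_C = 1/(ωC) = 20.0 Ω
Parallel: admittances add. Y = 1/R + jωC
Y = (0.192 + j0.0499) S
|Y| = 0.199 S → |Z| = 1/|Y| = 5.03 Ω, ∠Z = −∠Y = -14.6°
cos φ = cos(-14.6°) = 0.968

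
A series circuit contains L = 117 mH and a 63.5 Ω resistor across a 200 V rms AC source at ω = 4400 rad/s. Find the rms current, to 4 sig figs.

385.6 mA

X_L = ωL = 514.8 Ω
Z = 63.50 + j514.8 Ω
|Z| = √(63.50² + 514.8²) = 518.7 Ω
I = V/|Z| = 200/518.7 = 385.6 mA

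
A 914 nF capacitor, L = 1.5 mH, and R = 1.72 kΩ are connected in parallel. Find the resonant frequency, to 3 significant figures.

4.30 kHz

ω₀ = 1/√(LC) = 1/√(0.0015 × 9.14e-07) = 27010 rad/s
f₀ = ω₀/(2π) = 4.30 kHz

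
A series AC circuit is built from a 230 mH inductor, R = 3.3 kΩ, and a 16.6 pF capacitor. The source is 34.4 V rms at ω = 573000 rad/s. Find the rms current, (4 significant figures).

1.281 mA

X_L = ωL = 131800 Ω
X_C = 1/(ωC) = 105100 Ω
Net reactance X = X_L − X_C = 26660 Ω
Z = 3300 + j26660 Ω
|Z| = √(3300² + 26660²) = 26860 Ω
I = V/|Z| = 34.4/26860 = 1.281 mA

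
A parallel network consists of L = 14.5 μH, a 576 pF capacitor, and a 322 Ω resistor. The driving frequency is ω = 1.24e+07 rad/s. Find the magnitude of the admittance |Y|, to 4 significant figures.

X_L = ωL = 179.8 Ω
X_C = 1/(ωC) = 140.0 Ω
Parallel: admittances add. Y = 1/R + 1/(jωL) + jωC
Y = (0.003106 + j0.001581) S
|Y| = 0.003485 S → |Z| = 1/|Y| = 287.0 Ω, ∠Z = −∠Y = -26.97°

3.485 mS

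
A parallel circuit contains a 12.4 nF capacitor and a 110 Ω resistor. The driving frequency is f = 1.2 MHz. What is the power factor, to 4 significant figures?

ω = 2πf = 7.54e+06 rad/s
X_C = 1/(ωC) = 10.70 Ω
Parallel: admittances add. Y = 1/R + jωC
Y = (0.009091 + j0.09349) S
|Y| = 0.09393 S → |Z| = 1/|Y| = 10.65 Ω, ∠Z = −∠Y = -84.45°
cos φ = cos(-84.45°) = 0.09678

0.09678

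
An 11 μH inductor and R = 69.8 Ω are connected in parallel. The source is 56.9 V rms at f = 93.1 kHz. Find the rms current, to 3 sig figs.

8.88 A

ω = 2πf = 585000 rad/s
X_L = ωL = 6.43 Ω
Parallel: admittances add. Y = 1/R + 1/(jωL)
Y = (0.0143 − j0.155) S
|Y| = 0.156 S → |Z| = 1/|Y| = 6.41 Ω, ∠Z = −∠Y = 84.7°
I = V/|Z| = 56.9/6.41 = 8.88 A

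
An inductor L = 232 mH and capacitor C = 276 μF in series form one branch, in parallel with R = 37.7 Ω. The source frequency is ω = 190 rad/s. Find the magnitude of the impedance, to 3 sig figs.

X_L = ωL = 44.1 Ω
X_C = 1/(ωC) = 19.1 Ω
Branch 1: Z₁ = R = 37.7 Ω
Branch 2 (series LC): Z₂ = j(X_L − X_C) = j25.0 Ω
Parallel: Z = Z₁Z₂/(Z₁+Z₂), |Z| = 20.8 Ω, ∠Z = 56.4°

20.8 Ω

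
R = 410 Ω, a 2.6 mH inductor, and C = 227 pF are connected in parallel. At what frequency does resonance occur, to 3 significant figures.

207 kHz

ω₀ = 1/√(LC) = 1/√(0.0026 × 2.27e-10) = 1.302e+06 rad/s
f₀ = ω₀/(2π) = 207 kHz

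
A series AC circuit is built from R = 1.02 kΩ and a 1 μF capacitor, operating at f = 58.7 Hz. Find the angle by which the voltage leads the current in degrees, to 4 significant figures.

ω = 2πf = 368.8 rad/s
X_C = 1/(ωC) = 2711 Ω
Z = 1020 − j2711 Ω
|Z| = √(1020² + 2711²) = 2897 Ω
∠Z = arctan(-2711/1020) = -69.38°

-69.38°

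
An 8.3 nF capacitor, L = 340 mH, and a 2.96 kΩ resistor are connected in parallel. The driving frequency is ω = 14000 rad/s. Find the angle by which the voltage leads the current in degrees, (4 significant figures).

15.53°

X_L = ωL = 4760 Ω
X_C = 1/(ωC) = 8606 Ω
Parallel: admittances add. Y = 1/R + 1/(jωL) + jωC
Y = (0.0003378 − j9.388e-05) S
|Y| = 0.0003506 S → |Z| = 1/|Y| = 2852 Ω, ∠Z = −∠Y = 15.53°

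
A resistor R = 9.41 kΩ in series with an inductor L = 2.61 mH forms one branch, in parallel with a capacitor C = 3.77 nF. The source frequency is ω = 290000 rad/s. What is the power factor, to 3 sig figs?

0.0969

X_L = ωL = 757 Ω
X_C = 1/(ωC) = 915 Ω
Branch 1 (R+jX_L): Z₁ = 9410 + j757 Ω, |Z₁| = 9440 Ω
Branch 2 (−jX_C): Z₂ = −j915 Ω
Parallel: Z = Z₁Z₂/(Z₁+Z₂), |Z| = 917 Ω, ∠Z = -84.4°
cos φ = cos(-84.4°) = 0.0969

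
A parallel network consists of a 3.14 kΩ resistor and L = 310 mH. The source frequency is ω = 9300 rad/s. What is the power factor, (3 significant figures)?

X_L = ωL = 2880 Ω
Parallel: admittances add. Y = 1/R + 1/(jωL)
Y = (0.000318 − j0.000347) S
|Y| = 0.000471 S → |Z| = 1/|Y| = 2120 Ω, ∠Z = −∠Y = 47.4°
cos φ = cos(47.4°) = 0.676

0.676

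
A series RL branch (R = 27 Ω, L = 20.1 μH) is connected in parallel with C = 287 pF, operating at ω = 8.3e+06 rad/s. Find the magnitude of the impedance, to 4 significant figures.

278.9 Ω

X_L = ωL = 166.8 Ω
X_C = 1/(ωC) = 419.8 Ω
Branch 1 (R+jX_L): Z₁ = 27.00 + j166.8 Ω, |Z₁| = 169.0 Ω
Branch 2 (−jX_C): Z₂ = −j419.8 Ω
Parallel: Z = Z₁Z₂/(Z₁+Z₂), |Z| = 278.9 Ω, ∠Z = 74.71°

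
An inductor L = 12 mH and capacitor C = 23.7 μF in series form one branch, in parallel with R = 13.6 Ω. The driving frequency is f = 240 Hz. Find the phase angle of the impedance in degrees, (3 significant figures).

ω = 2πf = 1508 rad/s
X_L = ωL = 18.1 Ω
X_C = 1/(ωC) = 28.0 Ω
Branch 1: Z₁ = R = 13.6 Ω
Branch 2 (series LC): Z₂ = j(X_L − X_C) = −j9.89 Ω
Parallel: Z = Z₁Z₂/(Z₁+Z₂), |Z| = 8.00 Ω, ∠Z = -54.0°

-54.0°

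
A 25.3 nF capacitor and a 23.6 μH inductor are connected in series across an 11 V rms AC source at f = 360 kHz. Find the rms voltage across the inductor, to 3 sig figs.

16.4 V

ω = 2πf = 2.262e+06 rad/s
X_L = ωL = 53.4 Ω
X_C = 1/(ωC) = 17.5 Ω
Net reactance X = X_L − X_C = 35.9 Ω
Z = j35.9 Ω
|Z| = √(0² + 35.9²) = 35.9 Ω
I = V/|Z| = 306 mA
V_L = I·|Z_L| = 0.306 × 53.4 = 16.4 V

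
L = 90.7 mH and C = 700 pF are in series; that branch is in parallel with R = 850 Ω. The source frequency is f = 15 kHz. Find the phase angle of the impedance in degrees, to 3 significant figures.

-7.33°

ω = 2πf = 94250 rad/s
X_L = ωL = 8550 Ω
X_C = 1/(ωC) = 15200 Ω
Branch 1: Z₁ = R = 850 Ω
Branch 2 (series LC): Z₂ = j(X_L − X_C) = −j6610 Ω
Parallel: Z = Z₁Z₂/(Z₁+Z₂), |Z| = 843 Ω, ∠Z = -7.33°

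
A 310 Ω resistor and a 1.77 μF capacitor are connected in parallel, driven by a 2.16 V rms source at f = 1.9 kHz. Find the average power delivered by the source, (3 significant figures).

15.1 mW

ω = 2πf = 11940 rad/s
X_C = 1/(ωC) = 47.3 Ω
Parallel: admittances add. Y = 1/R + jωC
Y = (0.00323 + j0.0211) S
|Y| = 0.0214 S → |Z| = 1/|Y| = 46.8 Ω, ∠Z = −∠Y = -81.3°
I = V/|Z| = 46.2 mA
P = VI cos φ = 2.16 × 0.0462 × cos(-81.3°) = 15.1 mW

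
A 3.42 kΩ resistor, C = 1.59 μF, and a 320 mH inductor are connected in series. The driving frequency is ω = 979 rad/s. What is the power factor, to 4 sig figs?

0.9954

X_L = ωL = 313.3 Ω
X_C = 1/(ωC) = 642.4 Ω
Net reactance X = X_L − X_C = -329.1 Ω
Z = 3420 − j329.1 Ω
|Z| = √(3420² + 329.1²) = 3436 Ω
∠Z = arctan(-329.1/3420) = -5.497°
cos φ = cos(-5.497°) = 0.9954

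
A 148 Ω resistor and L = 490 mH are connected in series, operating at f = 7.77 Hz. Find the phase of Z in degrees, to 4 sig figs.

ω = 2πf = 48.82 rad/s
X_L = ωL = 23.92 Ω
Z = 148.0 + j23.92 Ω
|Z| = √(148.0² + 23.92²) = 149.9 Ω
∠Z = arctan(23.92/148.0) = 9.182°

9.182°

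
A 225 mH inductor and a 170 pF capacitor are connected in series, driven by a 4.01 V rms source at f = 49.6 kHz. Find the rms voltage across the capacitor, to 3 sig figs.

ω = 2πf = 311600 rad/s
X_L = ωL = 70100 Ω
X_C = 1/(ωC) = 18900 Ω
Net reactance X = X_L − X_C = 51200 Ω
Z = j51200 Ω
|Z| = √(0² + 51200²) = 51200 Ω
I = V/|Z| = 78.3 μA
V_C = I·|Z_C| = 7.83e-05 × 18900 = 1.48 V

1.48 V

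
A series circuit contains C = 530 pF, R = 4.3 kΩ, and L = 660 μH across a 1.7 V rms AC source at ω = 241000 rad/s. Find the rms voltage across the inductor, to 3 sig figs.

0.0308 V

X_L = ωL = 159 Ω
X_C = 1/(ωC) = 7830 Ω
Net reactance X = X_L − X_C = -7670 Ω
Z = 4300 − j7670 Ω
|Z| = √(4300² + 7670²) = 8790 Ω
I = V/|Z| = 193 μA
V_L = I·|Z_L| = 0.000193 × 159 = 0.0308 V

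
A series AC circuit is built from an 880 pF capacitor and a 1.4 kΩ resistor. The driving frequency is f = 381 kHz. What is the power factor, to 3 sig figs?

0.947

ω = 2πf = 2.394e+06 rad/s
X_C = 1/(ωC) = 475 Ω
Z = 1400 − j475 Ω
|Z| = √(1400² + 475²) = 1480 Ω
∠Z = arctan(-475/1400) = -18.7°
cos φ = cos(-18.7°) = 0.947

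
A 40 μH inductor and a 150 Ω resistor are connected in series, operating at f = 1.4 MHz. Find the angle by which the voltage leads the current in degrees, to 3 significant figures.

66.9°

ω = 2πf = 8.796e+06 rad/s
X_L = ωL = 352 Ω
Z = 150 + j352 Ω
|Z| = √(150² + 352²) = 382 Ω
∠Z = arctan(352/150) = 66.9°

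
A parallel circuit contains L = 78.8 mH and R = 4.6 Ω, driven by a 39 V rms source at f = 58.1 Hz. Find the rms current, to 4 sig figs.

8.586 A

ω = 2πf = 365.1 rad/s
X_L = ωL = 28.77 Ω
Parallel: admittances add. Y = 1/R + 1/(jωL)
Y = (0.2174 − j0.03476) S
|Y| = 0.2202 S → |Z| = 1/|Y| = 4.542 Ω, ∠Z = −∠Y = 9.085°
I = V/|Z| = 39/4.542 = 8.586 A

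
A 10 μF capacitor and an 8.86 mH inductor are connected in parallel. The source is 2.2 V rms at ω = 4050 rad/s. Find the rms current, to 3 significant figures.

X_L = ωL = 35.9 Ω
X_C = 1/(ωC) = 24.7 Ω
Parallel: admittances add. Y = 1/(jωL) + jωC
Y = (0 + j0.0126) S
|Y| = 0.0126 S → |Z| = 1/|Y| = 79.2 Ω, ∠Z = −∠Y = -90.0°
I = V/|Z| = 2.2/79.2 = 27.8 mA

27.8 mA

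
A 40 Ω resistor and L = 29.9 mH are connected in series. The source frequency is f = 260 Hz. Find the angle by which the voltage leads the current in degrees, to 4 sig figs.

ω = 2πf = 1634 rad/s
X_L = ωL = 48.85 Ω
Z = 40.00 + j48.85 Ω
|Z| = √(40.00² + 48.85²) = 63.13 Ω
∠Z = arctan(48.85/40.00) = 50.69°

50.69°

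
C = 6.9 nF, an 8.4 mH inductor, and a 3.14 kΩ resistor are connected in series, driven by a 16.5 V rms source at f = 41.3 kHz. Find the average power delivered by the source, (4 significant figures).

68.45 mW

ω = 2πf = 259500 rad/s
X_L = ωL = 2180 Ω
X_C = 1/(ωC) = 558.5 Ω
Net reactance X = X_L − X_C = 1621 Ω
Z = 3140 + j1621 Ω
|Z| = √(3140² + 1621²) = 3534 Ω
∠Z = arctan(1621/3140) = 27.31°
I = V/|Z| = 4.669 mA
P = VI cos φ = 16.5 × 0.004669 × cos(27.31°) = 68.45 mW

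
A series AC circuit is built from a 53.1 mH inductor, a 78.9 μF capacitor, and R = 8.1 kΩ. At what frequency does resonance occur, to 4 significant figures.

77.76 Hz

ω₀ = 1/√(LC) = 1/√(0.0531 × 7.89e-05) = 488.6 rad/s
f₀ = ω₀/(2π) = 77.76 Hz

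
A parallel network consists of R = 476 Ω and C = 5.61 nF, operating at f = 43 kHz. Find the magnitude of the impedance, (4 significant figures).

ω = 2πf = 270200 rad/s
X_C = 1/(ωC) = 659.8 Ω
Parallel: admittances add. Y = 1/R + jωC
Y = (0.002101 + j0.001516) S
|Y| = 0.002591 S → |Z| = 1/|Y| = 386.0 Ω, ∠Z = −∠Y = -35.81°

386.0 Ω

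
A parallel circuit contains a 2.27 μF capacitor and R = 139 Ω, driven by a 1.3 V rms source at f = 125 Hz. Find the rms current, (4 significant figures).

ω = 2πf = 785.4 rad/s
X_C = 1/(ωC) = 560.9 Ω
Parallel: admittances add. Y = 1/R + jωC
Y = (0.007194 + j0.001783) S
|Y| = 0.007412 S → |Z| = 1/|Y| = 134.9 Ω, ∠Z = −∠Y = -13.92°
I = V/|Z| = 1.3/134.9 = 9.635 mA

9.635 mA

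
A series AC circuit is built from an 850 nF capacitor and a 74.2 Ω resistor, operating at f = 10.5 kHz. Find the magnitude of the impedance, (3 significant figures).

ω = 2πf = 65970 rad/s
X_C = 1/(ωC) = 17.8 Ω
Z = 74.2 − j17.8 Ω
|Z| = √(74.2² + 17.8²) = 76.3 Ω

76.3 Ω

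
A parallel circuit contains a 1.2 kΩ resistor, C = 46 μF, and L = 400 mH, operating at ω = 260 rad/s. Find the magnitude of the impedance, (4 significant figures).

X_L = ωL = 104.0 Ω
X_C = 1/(ωC) = 83.61 Ω
Parallel: admittances add. Y = 1/R + 1/(jωL) + jωC
Y = (0.0008333 + j0.002345) S
|Y| = 0.002488 S → |Z| = 1/|Y| = 401.9 Ω, ∠Z = −∠Y = -70.43°

401.9 Ω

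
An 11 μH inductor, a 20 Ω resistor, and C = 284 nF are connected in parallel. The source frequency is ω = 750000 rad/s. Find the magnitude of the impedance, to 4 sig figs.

9.567 Ω

X_L = ωL = 8.250 Ω
X_C = 1/(ωC) = 4.695 Ω
Parallel: admittances add. Y = 1/R + 1/(jωL) + jωC
Y = (0.05000 + j0.09179) S
|Y| = 0.1045 S → |Z| = 1/|Y| = 9.567 Ω, ∠Z = −∠Y = -61.42°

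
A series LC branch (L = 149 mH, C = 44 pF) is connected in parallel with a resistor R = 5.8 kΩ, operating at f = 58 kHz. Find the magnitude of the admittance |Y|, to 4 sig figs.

ω = 2πf = 364400 rad/s
X_L = ωL = 54300 Ω
X_C = 1/(ωC) = 62360 Ω
Branch 1: Z₁ = R = 5800 Ω
Branch 2 (series LC): Z₂ = j(X_L − X_C) = −j8066 Ω
Parallel: Z = Z₁Z₂/(Z₁+Z₂), |Z| = 4709 Ω, ∠Z = -35.72°
|Y| = 1/|Z| = 212.4 μS

212.4 μS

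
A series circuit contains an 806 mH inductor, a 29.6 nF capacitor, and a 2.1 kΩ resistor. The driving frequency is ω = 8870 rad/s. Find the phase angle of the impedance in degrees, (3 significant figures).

57.8°

X_L = ωL = 7150 Ω
X_C = 1/(ωC) = 3810 Ω
Net reactance X = X_L − X_C = 3340 Ω
Z = 2100 + j3340 Ω
|Z| = √(2100² + 3340²) = 3950 Ω
∠Z = arctan(3340/2100) = 57.8°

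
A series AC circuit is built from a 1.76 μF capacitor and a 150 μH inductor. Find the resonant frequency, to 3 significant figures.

ω₀ = 1/√(LC) = 1/√(0.00015 × 1.76e-06) = 61550 rad/s
f₀ = ω₀/(2π) = 9.80 kHz

9.80 kHz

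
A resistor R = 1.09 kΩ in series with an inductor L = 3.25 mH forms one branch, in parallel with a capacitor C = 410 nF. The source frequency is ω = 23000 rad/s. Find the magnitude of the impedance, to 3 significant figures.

106 Ω

X_L = ωL = 74.8 Ω
X_C = 1/(ωC) = 106 Ω
Branch 1 (R+jX_L): Z₁ = 1090 + j74.8 Ω, |Z₁| = 1090 Ω
Branch 2 (−jX_C): Z₂ = −j106 Ω
Parallel: Z = Z₁Z₂/(Z₁+Z₂), |Z| = 106 Ω, ∠Z = -84.4°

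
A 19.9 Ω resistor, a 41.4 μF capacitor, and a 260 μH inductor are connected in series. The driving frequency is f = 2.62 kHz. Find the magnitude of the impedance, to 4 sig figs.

20.10 Ω

ω = 2πf = 16460 rad/s
X_L = ωL = 4.280 Ω
X_C = 1/(ωC) = 1.467 Ω
Net reactance X = X_L − X_C = 2.813 Ω
Z = 19.90 + j2.813 Ω
|Z| = √(19.90² + 2.813²) = 20.10 Ω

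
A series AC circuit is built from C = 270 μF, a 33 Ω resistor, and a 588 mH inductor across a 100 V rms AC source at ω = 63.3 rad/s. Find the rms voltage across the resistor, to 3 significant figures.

84.0 V

X_L = ωL = 37.2 Ω
X_C = 1/(ωC) = 58.5 Ω
Net reactance X = X_L − X_C = -21.3 Ω
Z = 33.0 − j21.3 Ω
|Z| = √(33.0² + 21.3²) = 39.3 Ω
I = V/|Z| = 2.55 A
V_R = I·|Z_R| = 2.55 × 33.0 = 84.0 V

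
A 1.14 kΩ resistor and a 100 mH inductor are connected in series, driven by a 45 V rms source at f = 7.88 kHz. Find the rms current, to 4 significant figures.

8.857 mA

ω = 2πf = 49510 rad/s
X_L = ωL = 4951 Ω
Z = 1140 + j4951 Ω
|Z| = √(1140² + 4951²) = 5081 Ω
I = V/|Z| = 45/5081 = 8.857 mA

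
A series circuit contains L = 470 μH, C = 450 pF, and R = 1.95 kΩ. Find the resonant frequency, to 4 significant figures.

ω₀ = 1/√(LC) = 1/√(0.00047 × 4.5e-10) = 2.174e+06 rad/s
f₀ = ω₀/(2π) = 346.1 kHz

346.1 kHz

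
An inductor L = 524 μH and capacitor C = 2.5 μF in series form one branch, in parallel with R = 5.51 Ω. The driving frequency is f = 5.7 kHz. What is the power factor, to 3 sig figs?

0.810

ω = 2πf = 35810 rad/s
X_L = ωL = 18.8 Ω
X_C = 1/(ωC) = 11.2 Ω
Branch 1: Z₁ = R = 5.51 Ω
Branch 2 (series LC): Z₂ = j(X_L − X_C) = j7.60 Ω
Parallel: Z = Z₁Z₂/(Z₁+Z₂), |Z| = 4.46 Ω, ∠Z = 35.9°
cos φ = cos(35.9°) = 0.810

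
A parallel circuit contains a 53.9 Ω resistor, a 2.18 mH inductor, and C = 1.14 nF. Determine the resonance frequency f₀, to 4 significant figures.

101.0 kHz

ω₀ = 1/√(LC) = 1/√(0.00218 × 1.14e-09) = 634300 rad/s
f₀ = ω₀/(2π) = 101.0 kHz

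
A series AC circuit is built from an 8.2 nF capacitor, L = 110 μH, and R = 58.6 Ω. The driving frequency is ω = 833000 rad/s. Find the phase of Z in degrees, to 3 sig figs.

X_L = ωL = 91.6 Ω
X_C = 1/(ωC) = 146 Ω
Net reactance X = X_L − X_C = -54.8 Ω
Z = 58.6 − j54.8 Ω
|Z| = √(58.6² + 54.8²) = 80.2 Ω
∠Z = arctan(-54.8/58.6) = -43.1°

-43.1°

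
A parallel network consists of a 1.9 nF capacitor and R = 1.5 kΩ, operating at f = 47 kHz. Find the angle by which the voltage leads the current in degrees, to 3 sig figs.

ω = 2πf = 295300 rad/s
X_C = 1/(ωC) = 1780 Ω
Parallel: admittances add. Y = 1/R + jωC
Y = (0.000667 + j0.000561) S
|Y| = 0.000871 S → |Z| = 1/|Y| = 1150 Ω, ∠Z = −∠Y = -40.1°

-40.1°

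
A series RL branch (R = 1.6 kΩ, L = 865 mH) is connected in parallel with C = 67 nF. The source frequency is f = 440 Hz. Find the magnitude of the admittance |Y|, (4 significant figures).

ω = 2πf = 2765 rad/s
X_L = ωL = 2391 Ω
X_C = 1/(ωC) = 5399 Ω
Branch 1 (R+jX_L): Z₁ = 1600 + j2391 Ω, |Z₁| = 2877 Ω
Branch 2 (−jX_C): Z₂ = −j5399 Ω
Parallel: Z = Z₁Z₂/(Z₁+Z₂), |Z| = 4560 Ω, ∠Z = 28.20°
|Y| = 1/|Z| = 219.3 μS

219.3 μS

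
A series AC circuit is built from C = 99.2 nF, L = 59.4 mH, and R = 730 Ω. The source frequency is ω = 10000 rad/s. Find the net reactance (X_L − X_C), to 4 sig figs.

X_L = ωL = 594.0 Ω
X_C = 1/(ωC) = 1008 Ω
X = 594.0 − 1008 = -414.1 Ω

-414.1 Ω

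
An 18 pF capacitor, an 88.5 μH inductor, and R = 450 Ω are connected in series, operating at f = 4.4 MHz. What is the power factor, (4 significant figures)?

ω = 2πf = 2.765e+07 rad/s
X_L = ωL = 2447 Ω
X_C = 1/(ωC) = 2010 Ω
Net reactance X = X_L − X_C = 437.1 Ω
Z = 450.0 + j437.1 Ω
|Z| = √(450.0² + 437.1²) = 627.4 Ω
∠Z = arctan(437.1/450.0) = 44.17°
cos φ = cos(44.17°) = 0.7173

0.7173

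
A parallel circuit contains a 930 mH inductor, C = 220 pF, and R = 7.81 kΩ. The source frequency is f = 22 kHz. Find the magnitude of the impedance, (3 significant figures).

ω = 2πf = 138200 rad/s
X_L = ωL = 129000 Ω
X_C = 1/(ωC) = 32900 Ω
Parallel: admittances add. Y = 1/R + 1/(jωL) + jωC
Y = (0.000128 + j2.26e-05) S
|Y| = 0.000130 S → |Z| = 1/|Y| = 7690 Ω, ∠Z = −∠Y = -10.0°

7690 Ω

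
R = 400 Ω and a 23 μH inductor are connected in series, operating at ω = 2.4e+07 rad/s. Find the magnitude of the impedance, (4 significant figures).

681.7 Ω

X_L = ωL = 552.0 Ω
Z = 400.0 + j552.0 Ω
|Z| = √(400.0² + 552.0²) = 681.7 Ω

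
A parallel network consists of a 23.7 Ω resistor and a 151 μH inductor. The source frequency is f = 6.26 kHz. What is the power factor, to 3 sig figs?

0.243

ω = 2πf = 39330 rad/s
X_L = ωL = 5.94 Ω
Parallel: admittances add. Y = 1/R + 1/(jωL)
Y = (0.0422 − j0.168) S
|Y| = 0.174 S → |Z| = 1/|Y| = 5.76 Ω, ∠Z = −∠Y = 75.9°
cos φ = cos(75.9°) = 0.243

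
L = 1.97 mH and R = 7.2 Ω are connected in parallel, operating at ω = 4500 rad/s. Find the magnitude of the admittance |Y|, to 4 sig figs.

178.9 mS

X_L = ωL = 8.865 Ω
Parallel: admittances add. Y = 1/R + 1/(jωL)
Y = (0.1389 − j0.1128) S
|Y| = 0.1789 S → |Z| = 1/|Y| = 5.589 Ω, ∠Z = −∠Y = 39.08°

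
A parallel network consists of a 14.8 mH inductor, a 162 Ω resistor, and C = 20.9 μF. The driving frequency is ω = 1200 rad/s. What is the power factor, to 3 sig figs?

0.194

X_L = ωL = 17.8 Ω
X_C = 1/(ωC) = 39.9 Ω
Parallel: admittances add. Y = 1/R + 1/(jωL) + jωC
Y = (0.00617 − j0.0312) S
|Y| = 0.0318 S → |Z| = 1/|Y| = 31.4 Ω, ∠Z = −∠Y = 78.8°
cos φ = cos(78.8°) = 0.194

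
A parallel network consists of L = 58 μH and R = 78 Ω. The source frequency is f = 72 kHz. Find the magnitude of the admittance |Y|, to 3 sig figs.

40.2 mS

ω = 2πf = 452400 rad/s
X_L = ωL = 26.2 Ω
Parallel: admittances add. Y = 1/R + 1/(jωL)
Y = (0.0128 − j0.0381) S
|Y| = 0.0402 S → |Z| = 1/|Y| = 24.9 Ω, ∠Z = −∠Y = 71.4°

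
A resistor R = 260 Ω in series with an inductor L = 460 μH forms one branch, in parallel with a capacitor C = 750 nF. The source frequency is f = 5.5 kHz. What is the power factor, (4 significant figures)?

0.1476

ω = 2πf = 34560 rad/s
X_L = ωL = 15.90 Ω
X_C = 1/(ωC) = 38.58 Ω
Branch 1 (R+jX_L): Z₁ = 260.0 + j15.90 Ω, |Z₁| = 260.5 Ω
Branch 2 (−jX_C): Z₂ = −j38.58 Ω
Parallel: Z = Z₁Z₂/(Z₁+Z₂), |Z| = 38.51 Ω, ∠Z = -81.51°
cos φ = cos(-81.51°) = 0.1476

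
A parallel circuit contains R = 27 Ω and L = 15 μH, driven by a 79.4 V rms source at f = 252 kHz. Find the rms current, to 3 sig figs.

4.45 A

ω = 2πf = 1.583e+06 rad/s
X_L = ωL = 23.8 Ω
Parallel: admittances add. Y = 1/R + 1/(jωL)
Y = (0.0370 − j0.0421) S
|Y| = 0.0561 S → |Z| = 1/|Y| = 17.8 Ω, ∠Z = −∠Y = 48.7°
I = V/|Z| = 79.4/17.8 = 4.45 A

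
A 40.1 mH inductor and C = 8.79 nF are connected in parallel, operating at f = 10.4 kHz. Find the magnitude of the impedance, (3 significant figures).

ω = 2πf = 65350 rad/s
X_L = ωL = 2620 Ω
X_C = 1/(ωC) = 1740 Ω
Parallel: admittances add. Y = 1/(jωL) + jωC
Y = (0 + j0.000193) S
|Y| = 0.000193 S → |Z| = 1/|Y| = 5190 Ω, ∠Z = −∠Y = -90.0°

5190 Ω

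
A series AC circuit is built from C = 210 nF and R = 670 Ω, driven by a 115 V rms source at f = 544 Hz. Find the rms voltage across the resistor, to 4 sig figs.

49.84 V

ω = 2πf = 3418 rad/s
X_C = 1/(ωC) = 1393 Ω
Z = 670.0 − j1393 Ω
|Z| = √(670.0² + 1393²) = 1546 Ω
I = V/|Z| = 74.39 mA
V_R = I·|Z_R| = 0.07439 × 670.0 = 49.84 V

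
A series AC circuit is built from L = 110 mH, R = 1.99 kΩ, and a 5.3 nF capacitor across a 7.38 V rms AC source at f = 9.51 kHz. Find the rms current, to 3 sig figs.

1.87 mA

ω = 2πf = 59750 rad/s
X_L = ωL = 6570 Ω
X_C = 1/(ωC) = 3160 Ω
Net reactance X = X_L − X_C = 3420 Ω
Z = 1990 + j3420 Ω
|Z| = √(1990² + 3420²) = 3950 Ω
I = V/|Z| = 7.38/3950 = 1.87 mA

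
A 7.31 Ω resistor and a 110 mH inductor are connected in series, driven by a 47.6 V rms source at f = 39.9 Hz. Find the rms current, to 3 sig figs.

ω = 2πf = 250.7 rad/s
X_L = ωL = 27.6 Ω
Z = 7.31 + j27.6 Ω
|Z| = √(7.31² + 27.6²) = 28.5 Ω
I = V/|Z| = 47.6/28.5 = 1.67 A

1.67 A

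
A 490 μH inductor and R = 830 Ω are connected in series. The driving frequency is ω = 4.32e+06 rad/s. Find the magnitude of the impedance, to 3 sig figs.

X_L = ωL = 2120 Ω
Z = 830 + j2120 Ω
|Z| = √(830² + 2120²) = 2270 Ω

2270 Ω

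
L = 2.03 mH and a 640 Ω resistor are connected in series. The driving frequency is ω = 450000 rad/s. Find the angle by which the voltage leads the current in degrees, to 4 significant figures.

X_L = ωL = 913.5 Ω
Z = 640.0 + j913.5 Ω
|Z| = √(640.0² + 913.5²) = 1115 Ω
∠Z = arctan(913.5/640.0) = 54.98°

54.98°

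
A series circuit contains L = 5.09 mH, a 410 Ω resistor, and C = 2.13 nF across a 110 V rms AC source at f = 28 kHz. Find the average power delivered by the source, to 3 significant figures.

ω = 2πf = 175900 rad/s
X_L = ωL = 895 Ω
X_C = 1/(ωC) = 2670 Ω
Net reactance X = X_L − X_C = -1770 Ω
Z = 410 − j1770 Ω
|Z| = √(410² + 1770²) = 1820 Ω
∠Z = arctan(-1770/410) = -77.0°
I = V/|Z| = 60.4 mA
P = VI cos φ = 110 × 0.0604 × cos(-77.0°) = 1.50 W

1.50 W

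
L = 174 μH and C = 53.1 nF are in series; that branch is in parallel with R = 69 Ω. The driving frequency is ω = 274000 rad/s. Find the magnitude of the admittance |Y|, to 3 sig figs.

X_L = ωL = 47.7 Ω
X_C = 1/(ωC) = 68.7 Ω
Branch 1: Z₁ = R = 69.0 Ω
Branch 2 (series LC): Z₂ = j(X_L − X_C) = −j21.1 Ω
Parallel: Z = Z₁Z₂/(Z₁+Z₂), |Z| = 20.1 Ω, ∠Z = -73.0°
|Y| = 1/|Z| = 49.7 mS

49.7 mS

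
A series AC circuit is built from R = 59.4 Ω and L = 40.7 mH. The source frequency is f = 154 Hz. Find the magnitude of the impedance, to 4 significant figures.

71.27 Ω

ω = 2πf = 967.6 rad/s
X_L = ωL = 39.38 Ω
Z = 59.40 + j39.38 Ω
|Z| = √(59.40² + 39.38²) = 71.27 Ω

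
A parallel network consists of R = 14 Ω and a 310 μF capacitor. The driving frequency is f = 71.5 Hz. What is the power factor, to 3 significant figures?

0.456

ω = 2πf = 449.2 rad/s
X_C = 1/(ωC) = 7.18 Ω
Parallel: admittances add. Y = 1/R + jωC
Y = (0.0714 + j0.139) S
|Y| = 0.157 S → |Z| = 1/|Y| = 6.39 Ω, ∠Z = −∠Y = -62.8°
cos φ = cos(-62.8°) = 0.456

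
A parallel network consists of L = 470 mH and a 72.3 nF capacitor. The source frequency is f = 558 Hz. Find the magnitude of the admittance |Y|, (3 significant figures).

ω = 2πf = 3506 rad/s
X_L = ωL = 1650 Ω
X_C = 1/(ωC) = 3950 Ω
Parallel: admittances add. Y = 1/(jωL) + jωC
Y = (0 − j0.000353) S
|Y| = 0.000353 S → |Z| = 1/|Y| = 2830 Ω, ∠Z = −∠Y = 90.0°

353 μS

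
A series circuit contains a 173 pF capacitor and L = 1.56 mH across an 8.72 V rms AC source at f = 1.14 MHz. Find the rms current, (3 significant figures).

ω = 2πf = 7.163e+06 rad/s
X_L = ωL = 11200 Ω
X_C = 1/(ωC) = 807 Ω
Net reactance X = X_L − X_C = 10400 Ω
Z = j10400 Ω
|Z| = √(0² + 10400²) = 10400 Ω
I = V/|Z| = 8.72/10400 = 841 μA

841 μA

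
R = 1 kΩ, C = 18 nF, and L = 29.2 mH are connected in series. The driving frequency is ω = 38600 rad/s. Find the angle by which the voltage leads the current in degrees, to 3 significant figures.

-17.3°

X_L = ωL = 1130 Ω
X_C = 1/(ωC) = 1440 Ω
Net reactance X = X_L − X_C = -312 Ω
Z = 1000 − j312 Ω
|Z| = √(1000² + 312²) = 1050 Ω
∠Z = arctan(-312/1000) = -17.3°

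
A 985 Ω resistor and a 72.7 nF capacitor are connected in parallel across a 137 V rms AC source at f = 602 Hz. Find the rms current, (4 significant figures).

144.1 mA

ω = 2πf = 3782 rad/s
X_C = 1/(ωC) = 3637 Ω
Parallel: admittances add. Y = 1/R + jωC
Y = (0.001015 + j0.0002750) S
|Y| = 0.001052 S → |Z| = 1/|Y| = 950.7 Ω, ∠Z = −∠Y = -15.16°
I = V/|Z| = 137/950.7 = 144.1 mA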